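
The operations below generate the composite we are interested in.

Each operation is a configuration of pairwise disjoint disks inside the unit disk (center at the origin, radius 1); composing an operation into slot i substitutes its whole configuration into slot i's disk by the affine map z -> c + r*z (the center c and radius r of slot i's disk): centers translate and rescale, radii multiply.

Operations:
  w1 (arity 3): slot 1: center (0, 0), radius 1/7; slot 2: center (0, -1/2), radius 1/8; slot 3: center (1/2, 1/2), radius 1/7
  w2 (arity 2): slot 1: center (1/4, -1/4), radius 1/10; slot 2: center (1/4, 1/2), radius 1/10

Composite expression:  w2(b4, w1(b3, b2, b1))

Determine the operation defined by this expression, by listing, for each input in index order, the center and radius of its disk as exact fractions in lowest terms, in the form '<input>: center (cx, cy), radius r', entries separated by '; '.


Affine substitution under w2: radii multiply and b-centers shift.
input b4: applying the 1 nested substitution gives center (1/4, -1/4), radius 1/10
input b3: applying the 2 nested substitutions gives center (1/4, 1/2), radius 1/70
input b2: applying the 2 nested substitutions gives center (1/4, 9/20), radius 1/80
input b1: applying the 2 nested substitutions gives center (3/10, 11/20), radius 1/70

b1: center (3/10, 11/20), radius 1/70; b2: center (1/4, 9/20), radius 1/80; b3: center (1/4, 1/2), radius 1/70; b4: center (1/4, -1/4), radius 1/10


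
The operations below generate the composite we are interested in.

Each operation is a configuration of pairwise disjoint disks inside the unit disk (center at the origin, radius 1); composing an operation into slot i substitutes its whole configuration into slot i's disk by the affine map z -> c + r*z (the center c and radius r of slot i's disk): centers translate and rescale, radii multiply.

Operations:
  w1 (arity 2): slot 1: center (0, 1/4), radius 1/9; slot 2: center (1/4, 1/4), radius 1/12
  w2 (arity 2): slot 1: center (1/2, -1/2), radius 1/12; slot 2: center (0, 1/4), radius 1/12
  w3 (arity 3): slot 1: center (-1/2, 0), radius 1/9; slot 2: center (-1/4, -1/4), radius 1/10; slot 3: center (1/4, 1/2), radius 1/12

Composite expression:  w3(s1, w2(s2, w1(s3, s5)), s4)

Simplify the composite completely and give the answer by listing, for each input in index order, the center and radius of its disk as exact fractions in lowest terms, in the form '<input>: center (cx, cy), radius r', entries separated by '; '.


Only the slot chain above each s matters under w3; compose those maps.
s1: after 1 affine step, its disk has center (-1/2, 0), radius 1/9
s2: after 2 affine steps, its disk has center (-1/5, -3/10), radius 1/120
s3: after 3 affine steps, its disk has center (-1/4, -107/480), radius 1/1080
s5: after 3 affine steps, its disk has center (-119/480, -107/480), radius 1/1440
s4: after 1 affine step, its disk has center (1/4, 1/2), radius 1/12

s1: center (-1/2, 0), radius 1/9; s2: center (-1/5, -3/10), radius 1/120; s3: center (-1/4, -107/480), radius 1/1080; s4: center (1/4, 1/2), radius 1/12; s5: center (-119/480, -107/480), radius 1/1440


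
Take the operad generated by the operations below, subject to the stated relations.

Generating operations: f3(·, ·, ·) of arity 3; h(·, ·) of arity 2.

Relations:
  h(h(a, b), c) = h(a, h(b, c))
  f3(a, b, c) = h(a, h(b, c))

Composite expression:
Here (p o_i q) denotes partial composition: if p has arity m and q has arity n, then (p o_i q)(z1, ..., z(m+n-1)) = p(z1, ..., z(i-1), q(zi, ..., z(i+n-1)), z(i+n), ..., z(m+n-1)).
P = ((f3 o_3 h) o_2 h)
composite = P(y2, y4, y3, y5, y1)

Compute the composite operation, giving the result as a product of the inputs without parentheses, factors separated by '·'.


y2 · y4 · y3 · y5 · y1

Every regrouping of f3 is equal, so read the y-inputs in written order.
h(y4, y3) collapses to y4 · y3
h(y5, y1) collapses to y5 · y1
f3(y2, h(y4, y3), h(y5, y1)) collapses to y2 · y4 · y3 · y5 · y1


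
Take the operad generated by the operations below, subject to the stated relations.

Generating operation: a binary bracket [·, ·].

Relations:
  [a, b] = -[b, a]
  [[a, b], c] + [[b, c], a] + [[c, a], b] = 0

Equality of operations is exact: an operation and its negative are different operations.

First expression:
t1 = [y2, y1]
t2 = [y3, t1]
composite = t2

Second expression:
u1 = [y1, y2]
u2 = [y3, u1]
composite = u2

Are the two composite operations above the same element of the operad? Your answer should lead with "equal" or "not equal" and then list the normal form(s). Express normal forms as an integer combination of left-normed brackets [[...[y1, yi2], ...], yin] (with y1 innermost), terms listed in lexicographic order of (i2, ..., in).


not equal: they reduce to [[y1, y2], y3] and -[[y1, y2], y3]

The first composite normalizes to [[y1, y2], y3]
The second composite normalizes to -[[y1, y2], y3]
The forms do not match — not equal.


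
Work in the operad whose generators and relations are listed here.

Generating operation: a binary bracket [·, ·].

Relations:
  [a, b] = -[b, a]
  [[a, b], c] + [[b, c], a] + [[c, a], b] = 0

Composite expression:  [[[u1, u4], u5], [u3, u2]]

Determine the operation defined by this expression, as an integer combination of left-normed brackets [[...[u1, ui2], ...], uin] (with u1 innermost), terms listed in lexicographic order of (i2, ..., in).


A multilinear Lie element is pinned by u1-initial words (u1 innermost).
Composite bracket: [[[u1, u4], u5], [u3, u2]]
The bracket unfolds into 16 signed words via [a, b] = ab - ba (2^4 = 16).
Collect the words opening with u1:
  from u1u4u5u2u3, sign -1: term -[[[[u1, u4], u5], u2], u3]
  from u1u4u5u3u2, sign +1: term +[[[[u1, u4], u5], u3], u2]

-[[[[u1, u4], u5], u2], u3] + [[[[u1, u4], u5], u3], u2]


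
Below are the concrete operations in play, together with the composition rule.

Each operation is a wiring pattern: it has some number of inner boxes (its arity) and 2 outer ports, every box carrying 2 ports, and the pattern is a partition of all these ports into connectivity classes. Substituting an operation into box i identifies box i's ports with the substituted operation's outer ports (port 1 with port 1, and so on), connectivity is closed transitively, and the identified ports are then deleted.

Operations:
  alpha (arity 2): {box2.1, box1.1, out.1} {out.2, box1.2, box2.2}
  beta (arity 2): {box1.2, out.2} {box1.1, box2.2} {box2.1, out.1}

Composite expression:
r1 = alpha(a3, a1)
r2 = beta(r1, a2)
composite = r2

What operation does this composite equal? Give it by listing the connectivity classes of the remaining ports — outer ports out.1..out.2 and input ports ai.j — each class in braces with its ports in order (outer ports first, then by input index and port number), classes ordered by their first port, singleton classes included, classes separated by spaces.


{out.1, a2.1} {out.2, a1.2, a3.2} {a1.1, a2.2, a3.1}

After gluing at beta, chains via deleted ports link the a-ports.
alpha over (a3, a1) gives {out.1, a1.1, a3.1} {out.2, a1.2, a3.2}, out.j being that stage's outer ports
beta over (a3, a1, a2) gives {out.1, a2.1} {out.2, a1.2, a3.2} {a1.1, a2.2, a3.1}, out.j being that stage's outer ports


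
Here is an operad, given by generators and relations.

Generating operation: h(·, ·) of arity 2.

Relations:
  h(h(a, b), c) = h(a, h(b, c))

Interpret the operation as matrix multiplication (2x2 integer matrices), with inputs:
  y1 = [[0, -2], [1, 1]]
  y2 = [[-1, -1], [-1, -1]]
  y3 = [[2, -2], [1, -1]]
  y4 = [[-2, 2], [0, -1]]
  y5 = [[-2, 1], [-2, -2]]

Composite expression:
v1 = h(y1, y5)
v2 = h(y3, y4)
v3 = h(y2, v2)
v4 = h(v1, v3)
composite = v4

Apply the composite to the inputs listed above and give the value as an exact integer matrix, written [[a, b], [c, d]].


[[48, -72], [-30, 45]]

h(y1, y5) = [[4, 4], [-4, -1]]
h(y3, y4) = [[-4, 6], [-2, 3]]
h(y2, h(y3, y4)) = [[6, -9], [6, -9]]
h(h(y1, y5), h(y2, h(y3, y4))) = [[48, -72], [-30, 45]]


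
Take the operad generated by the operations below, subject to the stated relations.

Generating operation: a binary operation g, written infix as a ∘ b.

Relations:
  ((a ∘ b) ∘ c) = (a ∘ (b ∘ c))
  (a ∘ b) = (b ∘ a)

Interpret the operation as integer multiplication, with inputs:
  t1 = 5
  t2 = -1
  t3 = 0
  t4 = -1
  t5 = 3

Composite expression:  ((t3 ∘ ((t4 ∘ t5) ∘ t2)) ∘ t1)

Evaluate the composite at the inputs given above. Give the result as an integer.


0

(t4 ∘ t5) = -3
((t4 ∘ t5) ∘ t2) = 3
(t3 ∘ ((t4 ∘ t5) ∘ t2)) = 0
((t3 ∘ ((t4 ∘ t5) ∘ t2)) ∘ t1) = 0


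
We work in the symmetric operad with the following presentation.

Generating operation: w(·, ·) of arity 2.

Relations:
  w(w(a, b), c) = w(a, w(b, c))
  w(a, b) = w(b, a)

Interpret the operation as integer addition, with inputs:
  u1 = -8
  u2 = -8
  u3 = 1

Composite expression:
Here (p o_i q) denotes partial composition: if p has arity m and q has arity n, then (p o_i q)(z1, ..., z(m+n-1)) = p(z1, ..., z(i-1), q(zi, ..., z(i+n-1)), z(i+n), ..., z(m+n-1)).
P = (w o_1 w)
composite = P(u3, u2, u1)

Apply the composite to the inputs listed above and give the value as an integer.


-15

w(u3, u2) = -7
w(w(u3, u2), u1) = -15


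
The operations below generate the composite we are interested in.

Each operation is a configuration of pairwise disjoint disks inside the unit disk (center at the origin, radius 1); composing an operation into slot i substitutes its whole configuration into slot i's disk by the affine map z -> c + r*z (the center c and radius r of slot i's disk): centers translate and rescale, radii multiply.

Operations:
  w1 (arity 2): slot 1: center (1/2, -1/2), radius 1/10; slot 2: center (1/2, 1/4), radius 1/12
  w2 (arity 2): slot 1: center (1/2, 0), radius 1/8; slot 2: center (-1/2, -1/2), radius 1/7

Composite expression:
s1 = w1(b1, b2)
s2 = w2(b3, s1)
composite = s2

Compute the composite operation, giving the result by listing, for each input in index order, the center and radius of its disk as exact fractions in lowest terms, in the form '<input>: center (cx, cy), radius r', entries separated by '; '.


b1: center (-3/7, -4/7), radius 1/70; b2: center (-3/7, -13/28), radius 1/84; b3: center (1/2, 0), radius 1/8

Only the slot chain above each b matters under w2; compose those maps.
tracing b3 down its 1-map path: center (1/2, 0), radius 1/8
tracing b1 down its 2-map path: center (-3/7, -4/7), radius 1/70
tracing b2 down its 2-map path: center (-3/7, -13/28), radius 1/84


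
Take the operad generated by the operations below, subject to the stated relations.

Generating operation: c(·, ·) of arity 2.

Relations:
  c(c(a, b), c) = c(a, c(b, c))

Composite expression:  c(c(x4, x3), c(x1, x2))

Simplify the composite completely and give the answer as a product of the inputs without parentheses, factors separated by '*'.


x4 * x3 * x1 * x2

The c-tree's shape is irrelevant; the x-reading-order decides.
c(x4, x3) unparenthesizes to x4 * x3
c(x1, x2) unparenthesizes to x1 * x2
c(c(x4, x3), c(x1, x2)) unparenthesizes to x4 * x3 * x1 * x2


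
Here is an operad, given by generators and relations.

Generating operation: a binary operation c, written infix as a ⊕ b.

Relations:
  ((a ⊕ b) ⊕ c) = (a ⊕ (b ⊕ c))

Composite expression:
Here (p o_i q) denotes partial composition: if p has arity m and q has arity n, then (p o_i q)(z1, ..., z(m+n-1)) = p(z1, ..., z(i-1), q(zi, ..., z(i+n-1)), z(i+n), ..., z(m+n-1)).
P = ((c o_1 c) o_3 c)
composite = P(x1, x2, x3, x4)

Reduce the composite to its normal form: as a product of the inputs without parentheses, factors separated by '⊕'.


x1 ⊕ x2 ⊕ x3 ⊕ x4

Key point: c is associative — brackets drop, the x-order remains.
(x1 ⊕ x2) unparenthesizes to x1 ⊕ x2
(x3 ⊕ x4) unparenthesizes to x3 ⊕ x4
((x1 ⊕ x2) ⊕ (x3 ⊕ x4)) unparenthesizes to x1 ⊕ x2 ⊕ x3 ⊕ x4


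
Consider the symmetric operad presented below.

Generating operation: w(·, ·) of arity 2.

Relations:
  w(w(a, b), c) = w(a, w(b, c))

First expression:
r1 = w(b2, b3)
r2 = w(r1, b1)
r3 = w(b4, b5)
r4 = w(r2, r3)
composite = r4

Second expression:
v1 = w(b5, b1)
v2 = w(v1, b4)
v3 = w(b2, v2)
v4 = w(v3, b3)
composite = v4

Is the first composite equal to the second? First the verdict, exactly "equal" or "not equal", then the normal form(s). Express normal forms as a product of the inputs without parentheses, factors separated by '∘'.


not equal — first b2 ∘ b3 ∘ b1 ∘ b4 ∘ b5, second b2 ∘ b5 ∘ b1 ∘ b4 ∘ b3

In normal form, the first expression is b2 ∘ b3 ∘ b1 ∘ b4 ∘ b5
In normal form, the second expression is b2 ∘ b5 ∘ b1 ∘ b4 ∘ b3
No match — not equal.


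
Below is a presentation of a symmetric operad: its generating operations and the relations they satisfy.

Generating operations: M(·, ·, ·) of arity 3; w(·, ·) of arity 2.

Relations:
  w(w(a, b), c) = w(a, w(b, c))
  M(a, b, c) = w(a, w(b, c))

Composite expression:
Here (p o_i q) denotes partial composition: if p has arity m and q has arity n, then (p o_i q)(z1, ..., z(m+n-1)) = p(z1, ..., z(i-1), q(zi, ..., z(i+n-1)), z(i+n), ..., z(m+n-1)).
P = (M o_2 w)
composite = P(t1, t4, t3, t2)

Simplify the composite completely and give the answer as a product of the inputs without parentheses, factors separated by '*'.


The M-tree's shape is irrelevant; the t-reading-order decides.
w(t4, t3) flattens to t4 * t3
M(t1, w(t4, t3), t2) flattens to t1 * t4 * t3 * t2

t1 * t4 * t3 * t2


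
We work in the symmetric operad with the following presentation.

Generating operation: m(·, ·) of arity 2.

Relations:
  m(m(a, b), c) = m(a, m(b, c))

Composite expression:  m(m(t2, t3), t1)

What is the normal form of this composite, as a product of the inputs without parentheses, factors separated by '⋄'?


t2 ⋄ t3 ⋄ t1

The m-tree's shape is irrelevant; the t-reading-order decides.
m(t2, t3) spells out as t2 ⋄ t3
m(m(t2, t3), t1) spells out as t2 ⋄ t3 ⋄ t1


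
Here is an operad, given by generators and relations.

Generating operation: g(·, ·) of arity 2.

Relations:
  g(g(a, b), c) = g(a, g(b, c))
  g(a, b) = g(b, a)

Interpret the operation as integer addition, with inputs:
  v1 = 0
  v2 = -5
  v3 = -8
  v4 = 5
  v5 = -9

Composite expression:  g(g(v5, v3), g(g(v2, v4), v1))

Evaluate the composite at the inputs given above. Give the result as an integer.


-17

g(v5, v3) = -17
g(v2, v4) = 0
g(g(v2, v4), v1) = 0
g(g(v5, v3), g(g(v2, v4), v1)) = -17


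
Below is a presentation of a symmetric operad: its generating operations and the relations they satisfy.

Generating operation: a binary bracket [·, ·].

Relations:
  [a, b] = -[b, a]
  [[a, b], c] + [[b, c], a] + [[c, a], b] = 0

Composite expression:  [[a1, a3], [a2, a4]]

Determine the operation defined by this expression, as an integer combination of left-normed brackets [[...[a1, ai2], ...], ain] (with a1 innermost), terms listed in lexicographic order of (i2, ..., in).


[[[a1, a3], a2], a4] - [[[a1, a3], a4], a2]


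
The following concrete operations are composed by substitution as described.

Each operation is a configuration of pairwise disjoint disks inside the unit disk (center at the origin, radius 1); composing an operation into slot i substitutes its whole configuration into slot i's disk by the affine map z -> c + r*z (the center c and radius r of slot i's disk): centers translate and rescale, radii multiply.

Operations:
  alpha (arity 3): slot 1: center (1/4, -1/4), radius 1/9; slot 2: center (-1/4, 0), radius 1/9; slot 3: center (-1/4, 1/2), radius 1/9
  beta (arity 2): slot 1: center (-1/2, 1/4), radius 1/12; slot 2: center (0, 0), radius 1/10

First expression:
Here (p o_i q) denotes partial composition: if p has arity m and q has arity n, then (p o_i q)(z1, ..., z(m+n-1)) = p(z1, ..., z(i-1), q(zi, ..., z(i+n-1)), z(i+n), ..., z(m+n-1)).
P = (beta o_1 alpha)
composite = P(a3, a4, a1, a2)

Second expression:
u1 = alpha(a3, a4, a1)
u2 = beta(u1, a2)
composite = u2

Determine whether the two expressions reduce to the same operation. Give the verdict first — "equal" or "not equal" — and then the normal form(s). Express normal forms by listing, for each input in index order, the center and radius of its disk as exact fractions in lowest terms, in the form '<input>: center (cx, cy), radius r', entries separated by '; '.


equal; both compose to a1: center (-25/48, 7/24), radius 1/108; a2: center (0, 0), radius 1/10; a3: center (-23/48, 11/48), radius 1/108; a4: center (-25/48, 1/4), radius 1/108

The first composite normalizes to a1: center (-25/48, 7/24), radius 1/108; a2: center (0, 0), radius 1/10; a3: center (-23/48, 11/48), radius 1/108; a4: center (-25/48, 1/4), radius 1/108
The second composite normalizes to a1: center (-25/48, 7/24), radius 1/108; a2: center (0, 0), radius 1/10; a3: center (-23/48, 11/48), radius 1/108; a4: center (-25/48, 1/4), radius 1/108
One common form — equal.


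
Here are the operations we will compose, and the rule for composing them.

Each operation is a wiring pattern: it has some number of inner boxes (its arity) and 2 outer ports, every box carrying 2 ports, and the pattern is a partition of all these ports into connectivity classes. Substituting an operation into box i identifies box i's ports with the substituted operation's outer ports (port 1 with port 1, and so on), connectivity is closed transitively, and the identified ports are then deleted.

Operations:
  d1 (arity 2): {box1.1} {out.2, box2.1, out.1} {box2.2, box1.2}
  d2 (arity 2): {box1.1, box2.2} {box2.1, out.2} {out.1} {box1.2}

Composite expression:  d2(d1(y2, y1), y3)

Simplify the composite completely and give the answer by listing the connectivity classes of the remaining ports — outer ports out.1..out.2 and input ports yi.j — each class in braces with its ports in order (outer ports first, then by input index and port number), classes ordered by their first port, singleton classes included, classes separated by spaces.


{out.1} {out.2, y3.1} {y1.1, y3.2} {y1.2, y2.2} {y2.1}

Substituting into d2 glues patterns; closure does the rest.
after d1, the pattern on (y2, y1) reads {out.1, out.2, y1.1} {y1.2, y2.2} {y2.1} (out.j = its outer ports)
after d2, the pattern on (y2, y1, y3) reads {out.1} {out.2, y3.1} {y1.1, y3.2} {y1.2, y2.2} {y2.1} (out.j = its outer ports)


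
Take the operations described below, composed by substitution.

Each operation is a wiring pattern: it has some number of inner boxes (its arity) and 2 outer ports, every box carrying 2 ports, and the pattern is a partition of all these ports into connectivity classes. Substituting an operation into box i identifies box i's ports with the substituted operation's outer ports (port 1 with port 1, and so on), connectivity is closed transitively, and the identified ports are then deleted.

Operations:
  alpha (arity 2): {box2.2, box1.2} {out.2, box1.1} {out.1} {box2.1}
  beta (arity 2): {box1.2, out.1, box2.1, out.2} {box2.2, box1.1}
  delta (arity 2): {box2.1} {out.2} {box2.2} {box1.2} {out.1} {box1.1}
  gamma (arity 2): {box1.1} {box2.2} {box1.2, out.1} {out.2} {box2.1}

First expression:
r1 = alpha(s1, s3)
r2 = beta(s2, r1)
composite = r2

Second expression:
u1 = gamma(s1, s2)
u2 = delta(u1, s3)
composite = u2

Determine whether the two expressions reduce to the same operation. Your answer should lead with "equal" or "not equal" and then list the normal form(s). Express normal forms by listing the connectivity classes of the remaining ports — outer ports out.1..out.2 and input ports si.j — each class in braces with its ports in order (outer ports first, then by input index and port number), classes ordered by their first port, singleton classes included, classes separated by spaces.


Normal form of the first expression: {out.1, out.2, s2.2} {s1.1, s2.1} {s1.2, s3.2} {s3.1}
Normal form of the second expression: {out.1} {out.2} {s1.1} {s1.2} {s2.1} {s2.2} {s3.1} {s3.2}
Distinct normal forms: not equal.

not equal; the first gives {out.1, out.2, s2.2} {s1.1, s2.1} {s1.2, s3.2} {s3.1} and the second {out.1} {out.2} {s1.1} {s1.2} {s2.1} {s2.2} {s3.1} {s3.2}


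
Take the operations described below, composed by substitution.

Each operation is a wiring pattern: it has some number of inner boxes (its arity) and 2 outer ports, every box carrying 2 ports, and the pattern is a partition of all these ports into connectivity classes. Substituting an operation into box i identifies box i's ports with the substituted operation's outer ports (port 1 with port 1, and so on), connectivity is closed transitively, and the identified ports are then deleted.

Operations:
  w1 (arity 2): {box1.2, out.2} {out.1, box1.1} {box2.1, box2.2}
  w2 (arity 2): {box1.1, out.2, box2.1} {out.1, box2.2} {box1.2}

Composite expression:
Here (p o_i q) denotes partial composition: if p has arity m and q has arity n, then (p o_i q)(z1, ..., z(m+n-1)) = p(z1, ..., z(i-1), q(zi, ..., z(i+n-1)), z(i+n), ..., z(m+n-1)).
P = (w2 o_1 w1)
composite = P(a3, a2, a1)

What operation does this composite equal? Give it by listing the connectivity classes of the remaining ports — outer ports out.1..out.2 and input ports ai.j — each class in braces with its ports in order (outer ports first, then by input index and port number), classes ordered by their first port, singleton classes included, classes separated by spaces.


{out.1, a1.2} {out.2, a1.1, a3.1} {a2.1, a2.2} {a3.2}

Two ports join when wires chain via w2-identified ports.
the subtree at w1 composes to {out.1, a3.1} {out.2, a3.2} {a2.1, a2.2} on (a3, a2); out.j = own outer ports
the subtree at w2 composes to {out.1, a1.2} {out.2, a1.1, a3.1} {a2.1, a2.2} {a3.2} on (a3, a2, a1); out.j = own outer ports


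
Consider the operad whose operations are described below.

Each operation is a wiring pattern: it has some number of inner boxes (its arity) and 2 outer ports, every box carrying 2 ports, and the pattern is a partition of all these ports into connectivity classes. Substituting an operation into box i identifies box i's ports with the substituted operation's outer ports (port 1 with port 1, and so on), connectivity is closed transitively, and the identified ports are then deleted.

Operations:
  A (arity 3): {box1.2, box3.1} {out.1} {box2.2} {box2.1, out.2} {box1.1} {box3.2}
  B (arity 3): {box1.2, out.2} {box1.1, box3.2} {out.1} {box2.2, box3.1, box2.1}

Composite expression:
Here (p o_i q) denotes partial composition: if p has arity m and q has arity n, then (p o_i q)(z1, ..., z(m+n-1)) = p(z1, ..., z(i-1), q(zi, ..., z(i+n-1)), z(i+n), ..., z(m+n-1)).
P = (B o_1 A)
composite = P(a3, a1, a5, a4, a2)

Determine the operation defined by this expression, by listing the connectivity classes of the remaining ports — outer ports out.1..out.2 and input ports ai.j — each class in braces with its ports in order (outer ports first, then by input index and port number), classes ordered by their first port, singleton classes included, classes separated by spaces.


{out.1} {out.2, a1.1} {a1.2} {a2.1, a4.1, a4.2} {a2.2} {a3.1} {a3.2, a5.1} {a5.2}


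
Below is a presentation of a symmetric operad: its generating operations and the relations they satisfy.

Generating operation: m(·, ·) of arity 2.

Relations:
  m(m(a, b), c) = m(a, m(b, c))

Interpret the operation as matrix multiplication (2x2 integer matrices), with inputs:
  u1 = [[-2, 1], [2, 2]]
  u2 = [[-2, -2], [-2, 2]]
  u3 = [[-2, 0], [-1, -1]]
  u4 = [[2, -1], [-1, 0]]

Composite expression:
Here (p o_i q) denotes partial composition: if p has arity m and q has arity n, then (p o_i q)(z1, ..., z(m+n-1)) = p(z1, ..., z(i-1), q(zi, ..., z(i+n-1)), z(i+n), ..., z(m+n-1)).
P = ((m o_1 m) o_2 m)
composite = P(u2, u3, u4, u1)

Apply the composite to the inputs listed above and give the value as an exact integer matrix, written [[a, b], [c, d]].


[[-32, -2], [-16, 2]]

m(u3, u4) = [[-4, 2], [-1, 1]]
m(u2, m(u3, u4)) = [[10, -6], [6, -2]]
m(m(u2, m(u3, u4)), u1) = [[-32, -2], [-16, 2]]


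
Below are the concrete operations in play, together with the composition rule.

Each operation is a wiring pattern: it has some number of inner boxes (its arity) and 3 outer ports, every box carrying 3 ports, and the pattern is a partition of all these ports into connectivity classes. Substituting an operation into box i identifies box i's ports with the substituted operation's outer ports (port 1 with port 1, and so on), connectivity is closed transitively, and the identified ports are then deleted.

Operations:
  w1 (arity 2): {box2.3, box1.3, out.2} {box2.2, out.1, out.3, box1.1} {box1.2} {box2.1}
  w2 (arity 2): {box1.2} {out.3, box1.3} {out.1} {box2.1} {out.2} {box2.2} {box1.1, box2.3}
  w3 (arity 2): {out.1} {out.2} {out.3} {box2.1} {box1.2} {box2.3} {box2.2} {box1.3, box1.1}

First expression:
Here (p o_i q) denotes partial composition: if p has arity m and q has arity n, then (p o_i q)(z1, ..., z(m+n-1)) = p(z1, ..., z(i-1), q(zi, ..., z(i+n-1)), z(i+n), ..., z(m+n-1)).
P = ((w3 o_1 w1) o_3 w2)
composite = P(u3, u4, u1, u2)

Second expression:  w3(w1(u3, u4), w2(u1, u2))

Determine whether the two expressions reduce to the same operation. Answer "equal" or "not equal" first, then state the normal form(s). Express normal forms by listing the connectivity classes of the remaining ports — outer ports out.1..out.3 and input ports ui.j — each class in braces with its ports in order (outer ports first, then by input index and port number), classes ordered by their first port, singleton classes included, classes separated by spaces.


equal — both sides give {out.1} {out.2} {out.3} {u1.1, u2.3} {u1.2} {u1.3} {u2.1} {u2.2} {u3.1, u4.2} {u3.2} {u3.3, u4.3} {u4.1}

In normal form, the first expression is {out.1} {out.2} {out.3} {u1.1, u2.3} {u1.2} {u1.3} {u2.1} {u2.2} {u3.1, u4.2} {u3.2} {u3.3, u4.3} {u4.1}
In normal form, the second expression is {out.1} {out.2} {out.3} {u1.1, u2.3} {u1.2} {u1.3} {u2.1} {u2.2} {u3.1, u4.2} {u3.2} {u3.3, u4.3} {u4.1}
The normal forms match — equal.


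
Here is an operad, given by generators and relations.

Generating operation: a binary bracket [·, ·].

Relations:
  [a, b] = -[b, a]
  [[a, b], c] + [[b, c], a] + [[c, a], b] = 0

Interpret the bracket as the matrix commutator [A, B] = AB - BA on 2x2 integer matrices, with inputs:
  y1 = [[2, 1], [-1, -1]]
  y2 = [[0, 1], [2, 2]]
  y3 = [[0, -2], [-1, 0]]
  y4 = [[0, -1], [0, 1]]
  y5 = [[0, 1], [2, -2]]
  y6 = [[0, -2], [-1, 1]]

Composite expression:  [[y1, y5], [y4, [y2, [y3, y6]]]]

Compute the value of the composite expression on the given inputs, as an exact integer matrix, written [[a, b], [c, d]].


[[50, 40], [20, -50]]

[y1, y5] = [[3, 1], [-8, -3]]
[y3, y6] = [[0, -2], [1, 0]]
[y2, [y3, y6]] = [[5, 4], [2, -5]]
[y4, [y2, [y3, y6]]] = [[-2, 6], [2, 2]]
[[y1, y5], [y4, [y2, [y3, y6]]]] = [[50, 40], [20, -50]]


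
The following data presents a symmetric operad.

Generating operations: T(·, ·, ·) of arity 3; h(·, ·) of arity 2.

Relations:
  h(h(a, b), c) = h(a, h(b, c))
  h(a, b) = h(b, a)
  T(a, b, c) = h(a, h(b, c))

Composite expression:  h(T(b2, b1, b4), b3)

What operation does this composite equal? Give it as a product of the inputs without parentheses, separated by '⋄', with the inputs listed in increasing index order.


Any arrangement under h is one operation, so sort the b-inputs.
T(b2, b1, b4) spells out as b2 ⋄ b1 ⋄ b4
h(T(b2, b1, b4), b3) spells out as b2 ⋄ b1 ⋄ b4 ⋄ b3
reordering the factors by index: b1 ⋄ b2 ⋄ b3 ⋄ b4

b1 ⋄ b2 ⋄ b3 ⋄ b4


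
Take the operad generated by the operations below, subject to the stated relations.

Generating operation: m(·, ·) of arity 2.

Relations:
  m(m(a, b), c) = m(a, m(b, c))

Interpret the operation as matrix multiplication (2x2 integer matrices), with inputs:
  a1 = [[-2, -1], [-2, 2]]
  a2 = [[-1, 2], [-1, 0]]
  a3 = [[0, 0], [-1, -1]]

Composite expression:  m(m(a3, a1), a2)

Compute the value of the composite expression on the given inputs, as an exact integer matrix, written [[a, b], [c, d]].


[[0, 0], [-3, 8]]

m(a3, a1) = [[0, 0], [4, -1]]
m(m(a3, a1), a2) = [[0, 0], [-3, 8]]


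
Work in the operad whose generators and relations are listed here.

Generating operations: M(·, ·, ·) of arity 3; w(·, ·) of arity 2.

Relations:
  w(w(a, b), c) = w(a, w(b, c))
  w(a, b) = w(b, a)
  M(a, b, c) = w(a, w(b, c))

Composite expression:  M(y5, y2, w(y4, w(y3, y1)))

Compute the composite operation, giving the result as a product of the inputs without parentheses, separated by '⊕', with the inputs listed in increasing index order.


With M associative and commutative, the y-input set is all that matters.
w(y3, y1) spells out as y3 ⊕ y1
w(y4, w(y3, y1)) spells out as y4 ⊕ y3 ⊕ y1
M(y5, y2, w(y4, w(y3, y1))) spells out as y5 ⊕ y2 ⊕ y4 ⊕ y3 ⊕ y1
sorting the factors by input index: y1 ⊕ y2 ⊕ y3 ⊕ y4 ⊕ y5

y1 ⊕ y2 ⊕ y3 ⊕ y4 ⊕ y5


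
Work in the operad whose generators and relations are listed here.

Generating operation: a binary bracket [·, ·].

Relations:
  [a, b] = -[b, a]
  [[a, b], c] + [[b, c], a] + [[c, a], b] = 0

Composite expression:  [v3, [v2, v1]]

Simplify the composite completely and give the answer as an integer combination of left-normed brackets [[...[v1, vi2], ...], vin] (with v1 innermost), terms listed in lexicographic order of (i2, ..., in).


[[v1, v2], v3]

Expand each bracket as ab - ba; the v1-initial words give the coefficients.
Composite bracket: [v3, [v2, v1]]
The bracket unfolds into 4 signed words via [a, b] = ab - ba (2^2 = 4).
Words beginning with v1 determine it all:
  v1v2v3 (sign +1) contributes +[[v1, v2], v3]


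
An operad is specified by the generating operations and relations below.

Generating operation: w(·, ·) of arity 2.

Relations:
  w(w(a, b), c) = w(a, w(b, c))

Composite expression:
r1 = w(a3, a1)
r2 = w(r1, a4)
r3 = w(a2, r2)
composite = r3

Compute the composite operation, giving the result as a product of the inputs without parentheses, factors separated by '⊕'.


All parenthesizations of w agree; list the a-inputs left to right.
w(a3, a1) linearizes to a3 ⊕ a1
w(w(a3, a1), a4) linearizes to a3 ⊕ a1 ⊕ a4
w(a2, w(w(a3, a1), a4)) linearizes to a2 ⊕ a3 ⊕ a1 ⊕ a4

a2 ⊕ a3 ⊕ a1 ⊕ a4


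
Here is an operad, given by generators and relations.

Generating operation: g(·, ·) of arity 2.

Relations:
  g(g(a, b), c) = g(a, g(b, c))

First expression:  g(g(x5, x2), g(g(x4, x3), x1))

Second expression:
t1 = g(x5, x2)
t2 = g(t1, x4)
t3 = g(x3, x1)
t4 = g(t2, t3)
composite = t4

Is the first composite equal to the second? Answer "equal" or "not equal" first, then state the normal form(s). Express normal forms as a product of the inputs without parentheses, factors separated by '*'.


equal: each reduces to x5 * x2 * x4 * x3 * x1


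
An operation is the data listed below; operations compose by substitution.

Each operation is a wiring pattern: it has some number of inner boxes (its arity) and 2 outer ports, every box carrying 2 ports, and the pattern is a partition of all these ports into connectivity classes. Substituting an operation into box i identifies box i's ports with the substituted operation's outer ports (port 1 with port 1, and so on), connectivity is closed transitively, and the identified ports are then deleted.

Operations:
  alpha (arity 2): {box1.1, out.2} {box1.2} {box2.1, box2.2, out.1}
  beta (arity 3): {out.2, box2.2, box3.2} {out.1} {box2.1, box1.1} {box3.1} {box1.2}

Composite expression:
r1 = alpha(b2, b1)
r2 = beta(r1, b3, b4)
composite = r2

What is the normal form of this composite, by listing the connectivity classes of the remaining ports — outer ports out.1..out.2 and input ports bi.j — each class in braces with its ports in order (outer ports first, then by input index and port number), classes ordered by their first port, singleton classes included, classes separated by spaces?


{out.1} {out.2, b3.2, b4.2} {b1.1, b1.2, b3.1} {b2.1} {b2.2} {b4.1}

Substituting into beta glues patterns; closure does the rest.
composing alpha on (b2, b1), with out.j its own outer ports: {out.1, b1.1, b1.2} {out.2, b2.1} {b2.2}
composing beta on (b2, b1, b3, b4), with out.j its own outer ports: {out.1} {out.2, b3.2, b4.2} {b1.1, b1.2, b3.1} {b2.1} {b2.2} {b4.1}


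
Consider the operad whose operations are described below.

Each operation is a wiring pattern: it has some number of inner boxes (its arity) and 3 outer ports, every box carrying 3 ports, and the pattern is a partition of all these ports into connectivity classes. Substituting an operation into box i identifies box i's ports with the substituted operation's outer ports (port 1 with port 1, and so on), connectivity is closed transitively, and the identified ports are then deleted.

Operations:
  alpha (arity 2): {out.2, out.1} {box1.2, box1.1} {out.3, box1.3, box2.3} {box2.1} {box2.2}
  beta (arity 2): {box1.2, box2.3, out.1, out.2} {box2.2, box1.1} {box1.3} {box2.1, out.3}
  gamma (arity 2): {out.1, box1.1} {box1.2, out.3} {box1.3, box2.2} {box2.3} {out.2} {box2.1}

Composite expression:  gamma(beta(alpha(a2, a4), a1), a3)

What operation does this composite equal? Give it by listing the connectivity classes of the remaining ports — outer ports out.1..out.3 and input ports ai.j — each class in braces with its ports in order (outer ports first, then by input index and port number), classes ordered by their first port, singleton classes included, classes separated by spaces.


Substituting into gamma glues patterns; closure does the rest.
the subtree at alpha composes to {out.1, out.2} {out.3, a2.3, a4.3} {a2.1, a2.2} {a4.1} {a4.2} on (a2, a4); out.j = own outer ports
the subtree at beta composes to {out.1, out.2, a1.2, a1.3} {out.3, a1.1} {a2.1, a2.2} {a2.3, a4.3} {a4.1} {a4.2} on (a2, a4, a1); out.j = own outer ports
the subtree at gamma composes to {out.1, out.3, a1.2, a1.3} {out.2} {a1.1, a3.2} {a2.1, a2.2} {a2.3, a4.3} {a3.1} {a3.3} {a4.1} {a4.2} on (a2, a4, a1, a3); out.j = own outer ports

{out.1, out.3, a1.2, a1.3} {out.2} {a1.1, a3.2} {a2.1, a2.2} {a2.3, a4.3} {a3.1} {a3.3} {a4.1} {a4.2}


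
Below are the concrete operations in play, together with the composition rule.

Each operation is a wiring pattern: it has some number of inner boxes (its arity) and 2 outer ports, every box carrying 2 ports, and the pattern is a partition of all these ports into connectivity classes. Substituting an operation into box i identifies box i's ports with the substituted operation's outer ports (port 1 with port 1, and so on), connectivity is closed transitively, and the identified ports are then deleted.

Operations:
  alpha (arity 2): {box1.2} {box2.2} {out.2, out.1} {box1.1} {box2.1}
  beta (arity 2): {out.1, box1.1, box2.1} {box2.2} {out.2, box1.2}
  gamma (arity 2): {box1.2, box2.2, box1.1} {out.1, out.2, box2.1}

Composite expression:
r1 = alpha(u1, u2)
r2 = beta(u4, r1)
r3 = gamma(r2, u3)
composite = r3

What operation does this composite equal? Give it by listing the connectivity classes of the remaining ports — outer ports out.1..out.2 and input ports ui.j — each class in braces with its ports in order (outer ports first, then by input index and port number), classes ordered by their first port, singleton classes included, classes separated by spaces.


{out.1, out.2, u3.1} {u1.1} {u1.2} {u2.1} {u2.2} {u3.2, u4.1, u4.2}

Connectivity passes through glued gamma-boundaries; trace each wire chain.
alpha over (u1, u2) gives {out.1, out.2} {u1.1} {u1.2} {u2.1} {u2.2}, out.j being that stage's outer ports
beta over (u4, u1, u2) gives {out.1, u4.1} {out.2, u4.2} {u1.1} {u1.2} {u2.1} {u2.2}, out.j being that stage's outer ports
gamma over (u4, u1, u2, u3) gives {out.1, out.2, u3.1} {u1.1} {u1.2} {u2.1} {u2.2} {u3.2, u4.1, u4.2}, out.j being that stage's outer ports


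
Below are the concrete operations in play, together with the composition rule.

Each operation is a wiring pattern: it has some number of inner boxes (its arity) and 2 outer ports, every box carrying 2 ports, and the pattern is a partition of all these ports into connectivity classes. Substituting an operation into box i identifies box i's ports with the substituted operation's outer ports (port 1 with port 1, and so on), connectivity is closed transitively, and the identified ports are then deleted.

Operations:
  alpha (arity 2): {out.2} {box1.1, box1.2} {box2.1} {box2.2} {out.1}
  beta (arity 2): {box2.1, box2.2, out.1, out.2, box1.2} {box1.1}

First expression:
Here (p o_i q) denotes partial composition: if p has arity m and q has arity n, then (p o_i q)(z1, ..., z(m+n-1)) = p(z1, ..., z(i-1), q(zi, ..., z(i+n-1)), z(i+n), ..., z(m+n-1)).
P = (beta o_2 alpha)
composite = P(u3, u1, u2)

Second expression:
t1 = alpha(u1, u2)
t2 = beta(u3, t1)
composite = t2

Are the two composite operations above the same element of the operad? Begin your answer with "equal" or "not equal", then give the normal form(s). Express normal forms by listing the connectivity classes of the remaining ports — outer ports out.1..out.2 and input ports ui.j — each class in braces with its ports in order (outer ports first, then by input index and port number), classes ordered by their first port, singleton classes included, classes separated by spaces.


equal: each reduces to {out.1, out.2, u3.2} {u1.1, u1.2} {u2.1} {u2.2} {u3.1}

Normal form of the first expression: {out.1, out.2, u3.2} {u1.1, u1.2} {u2.1} {u2.2} {u3.1}
Normal form of the second expression: {out.1, out.2, u3.2} {u1.1, u1.2} {u2.1} {u2.2} {u3.1}
Identical normal forms: equal.


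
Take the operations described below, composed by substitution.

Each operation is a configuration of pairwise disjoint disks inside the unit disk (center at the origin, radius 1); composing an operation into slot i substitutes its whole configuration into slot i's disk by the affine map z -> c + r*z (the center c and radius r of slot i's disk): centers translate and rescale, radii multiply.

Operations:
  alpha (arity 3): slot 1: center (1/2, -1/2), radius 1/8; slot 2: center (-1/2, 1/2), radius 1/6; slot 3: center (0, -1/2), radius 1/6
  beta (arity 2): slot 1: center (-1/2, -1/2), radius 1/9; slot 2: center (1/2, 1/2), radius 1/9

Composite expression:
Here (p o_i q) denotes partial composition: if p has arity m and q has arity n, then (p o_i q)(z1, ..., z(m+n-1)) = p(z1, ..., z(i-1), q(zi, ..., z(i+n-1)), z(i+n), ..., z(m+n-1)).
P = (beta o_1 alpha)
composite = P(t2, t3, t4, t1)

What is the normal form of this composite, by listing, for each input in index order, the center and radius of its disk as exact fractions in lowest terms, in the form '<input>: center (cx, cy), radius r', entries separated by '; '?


Only the slot chain above each t matters under beta; compose those maps.
for t2, the 2-step affine chain lands on center (-4/9, -5/9), radius 1/72
for t3, the 2-step affine chain lands on center (-5/9, -4/9), radius 1/54
for t4, the 2-step affine chain lands on center (-1/2, -5/9), radius 1/54
for t1, the 1-step affine chain lands on center (1/2, 1/2), radius 1/9

t1: center (1/2, 1/2), radius 1/9; t2: center (-4/9, -5/9), radius 1/72; t3: center (-5/9, -4/9), radius 1/54; t4: center (-1/2, -5/9), radius 1/54


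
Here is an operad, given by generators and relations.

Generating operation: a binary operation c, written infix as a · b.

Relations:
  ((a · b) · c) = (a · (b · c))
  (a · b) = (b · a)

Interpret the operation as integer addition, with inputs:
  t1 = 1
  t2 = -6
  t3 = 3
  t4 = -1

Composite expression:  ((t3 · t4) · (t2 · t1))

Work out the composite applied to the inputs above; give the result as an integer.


(t3 · t4) = 2
(t2 · t1) = -5
((t3 · t4) · (t2 · t1)) = -3

-3


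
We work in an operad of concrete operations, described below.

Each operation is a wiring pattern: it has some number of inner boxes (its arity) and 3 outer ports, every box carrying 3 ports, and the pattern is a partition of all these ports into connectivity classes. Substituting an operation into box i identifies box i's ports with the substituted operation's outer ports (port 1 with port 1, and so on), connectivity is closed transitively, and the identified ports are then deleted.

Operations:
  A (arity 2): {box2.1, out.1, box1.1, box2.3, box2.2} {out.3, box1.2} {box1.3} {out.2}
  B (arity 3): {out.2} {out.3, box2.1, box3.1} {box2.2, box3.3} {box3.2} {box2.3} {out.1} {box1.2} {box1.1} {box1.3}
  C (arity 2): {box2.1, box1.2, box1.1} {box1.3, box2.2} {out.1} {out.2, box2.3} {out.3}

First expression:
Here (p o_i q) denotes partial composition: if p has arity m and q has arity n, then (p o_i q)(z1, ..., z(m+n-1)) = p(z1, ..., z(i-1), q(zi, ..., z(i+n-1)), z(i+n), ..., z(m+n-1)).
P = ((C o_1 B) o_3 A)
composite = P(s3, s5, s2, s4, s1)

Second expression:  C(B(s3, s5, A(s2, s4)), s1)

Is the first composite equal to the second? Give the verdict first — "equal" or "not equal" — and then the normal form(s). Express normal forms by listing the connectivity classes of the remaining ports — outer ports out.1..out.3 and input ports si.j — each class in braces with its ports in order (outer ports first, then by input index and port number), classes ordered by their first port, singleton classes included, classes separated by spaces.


equal; both compose to {out.1} {out.2, s1.3} {out.3} {s1.1} {s1.2, s2.1, s4.1, s4.2, s4.3, s5.1} {s2.2, s5.2} {s2.3} {s3.1} {s3.2} {s3.3} {s5.3}

The first composite normalizes to {out.1} {out.2, s1.3} {out.3} {s1.1} {s1.2, s2.1, s4.1, s4.2, s4.3, s5.1} {s2.2, s5.2} {s2.3} {s3.1} {s3.2} {s3.3} {s5.3}
The second composite normalizes to {out.1} {out.2, s1.3} {out.3} {s1.1} {s1.2, s2.1, s4.1, s4.2, s4.3, s5.1} {s2.2, s5.2} {s2.3} {s3.1} {s3.2} {s3.3} {s5.3}
One common form — equal.
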